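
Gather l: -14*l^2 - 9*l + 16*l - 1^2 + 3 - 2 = -14*l^2 + 7*l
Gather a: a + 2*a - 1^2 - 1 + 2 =3*a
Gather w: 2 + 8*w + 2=8*w + 4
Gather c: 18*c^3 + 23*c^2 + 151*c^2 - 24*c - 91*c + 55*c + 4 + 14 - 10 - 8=18*c^3 + 174*c^2 - 60*c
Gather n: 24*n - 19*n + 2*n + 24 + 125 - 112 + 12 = 7*n + 49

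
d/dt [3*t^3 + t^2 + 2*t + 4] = 9*t^2 + 2*t + 2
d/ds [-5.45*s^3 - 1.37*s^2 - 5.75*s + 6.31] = -16.35*s^2 - 2.74*s - 5.75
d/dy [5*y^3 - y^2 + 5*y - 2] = 15*y^2 - 2*y + 5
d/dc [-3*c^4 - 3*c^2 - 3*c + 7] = -12*c^3 - 6*c - 3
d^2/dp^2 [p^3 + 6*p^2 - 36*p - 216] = 6*p + 12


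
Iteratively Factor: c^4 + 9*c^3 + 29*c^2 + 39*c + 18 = (c + 1)*(c^3 + 8*c^2 + 21*c + 18) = (c + 1)*(c + 2)*(c^2 + 6*c + 9) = (c + 1)*(c + 2)*(c + 3)*(c + 3)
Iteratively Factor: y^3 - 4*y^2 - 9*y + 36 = (y - 4)*(y^2 - 9) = (y - 4)*(y - 3)*(y + 3)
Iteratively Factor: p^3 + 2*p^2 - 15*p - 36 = (p + 3)*(p^2 - p - 12) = (p + 3)^2*(p - 4)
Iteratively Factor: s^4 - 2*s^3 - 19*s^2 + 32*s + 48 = (s - 3)*(s^3 + s^2 - 16*s - 16) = (s - 3)*(s + 1)*(s^2 - 16) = (s - 4)*(s - 3)*(s + 1)*(s + 4)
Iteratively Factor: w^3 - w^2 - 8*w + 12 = (w - 2)*(w^2 + w - 6) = (w - 2)*(w + 3)*(w - 2)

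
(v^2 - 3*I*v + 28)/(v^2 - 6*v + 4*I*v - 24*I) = (v - 7*I)/(v - 6)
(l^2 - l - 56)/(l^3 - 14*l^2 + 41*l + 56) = (l + 7)/(l^2 - 6*l - 7)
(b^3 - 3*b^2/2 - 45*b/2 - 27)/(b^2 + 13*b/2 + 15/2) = (b^2 - 3*b - 18)/(b + 5)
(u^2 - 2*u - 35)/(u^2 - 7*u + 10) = (u^2 - 2*u - 35)/(u^2 - 7*u + 10)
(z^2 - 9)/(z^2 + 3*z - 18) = (z + 3)/(z + 6)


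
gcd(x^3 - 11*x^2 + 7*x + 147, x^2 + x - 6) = x + 3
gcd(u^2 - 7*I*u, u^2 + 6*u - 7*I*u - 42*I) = u - 7*I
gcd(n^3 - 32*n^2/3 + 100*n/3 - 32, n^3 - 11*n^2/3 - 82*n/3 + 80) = n^2 - 26*n/3 + 16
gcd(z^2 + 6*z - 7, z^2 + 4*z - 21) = z + 7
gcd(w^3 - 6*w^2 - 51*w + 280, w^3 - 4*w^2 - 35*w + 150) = w - 5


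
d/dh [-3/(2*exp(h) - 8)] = 3*exp(h)/(2*(exp(h) - 4)^2)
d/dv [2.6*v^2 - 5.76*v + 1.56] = 5.2*v - 5.76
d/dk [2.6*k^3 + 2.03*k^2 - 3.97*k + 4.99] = 7.8*k^2 + 4.06*k - 3.97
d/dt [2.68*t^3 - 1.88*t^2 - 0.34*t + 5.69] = 8.04*t^2 - 3.76*t - 0.34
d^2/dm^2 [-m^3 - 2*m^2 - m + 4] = -6*m - 4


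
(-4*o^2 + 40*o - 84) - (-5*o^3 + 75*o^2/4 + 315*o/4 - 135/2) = 5*o^3 - 91*o^2/4 - 155*o/4 - 33/2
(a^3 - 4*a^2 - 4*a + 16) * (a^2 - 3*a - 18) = a^5 - 7*a^4 - 10*a^3 + 100*a^2 + 24*a - 288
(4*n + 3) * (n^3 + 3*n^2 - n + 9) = 4*n^4 + 15*n^3 + 5*n^2 + 33*n + 27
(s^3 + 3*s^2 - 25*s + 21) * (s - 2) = s^4 + s^3 - 31*s^2 + 71*s - 42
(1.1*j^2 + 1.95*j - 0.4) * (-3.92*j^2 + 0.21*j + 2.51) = -4.312*j^4 - 7.413*j^3 + 4.7385*j^2 + 4.8105*j - 1.004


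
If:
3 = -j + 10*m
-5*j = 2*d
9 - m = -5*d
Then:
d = -145/84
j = 29/42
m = 31/84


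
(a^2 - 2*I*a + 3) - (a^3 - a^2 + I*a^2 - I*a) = -a^3 + 2*a^2 - I*a^2 - I*a + 3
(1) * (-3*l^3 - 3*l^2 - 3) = -3*l^3 - 3*l^2 - 3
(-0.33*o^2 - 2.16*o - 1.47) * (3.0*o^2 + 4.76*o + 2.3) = -0.99*o^4 - 8.0508*o^3 - 15.4506*o^2 - 11.9652*o - 3.381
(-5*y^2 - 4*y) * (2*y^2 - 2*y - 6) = -10*y^4 + 2*y^3 + 38*y^2 + 24*y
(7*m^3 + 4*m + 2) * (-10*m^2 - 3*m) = -70*m^5 - 21*m^4 - 40*m^3 - 32*m^2 - 6*m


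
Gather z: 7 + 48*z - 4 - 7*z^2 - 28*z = -7*z^2 + 20*z + 3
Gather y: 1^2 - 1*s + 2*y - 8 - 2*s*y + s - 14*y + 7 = y*(-2*s - 12)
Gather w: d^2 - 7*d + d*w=d^2 + d*w - 7*d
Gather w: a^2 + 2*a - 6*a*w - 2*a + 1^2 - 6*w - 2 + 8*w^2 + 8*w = a^2 + 8*w^2 + w*(2 - 6*a) - 1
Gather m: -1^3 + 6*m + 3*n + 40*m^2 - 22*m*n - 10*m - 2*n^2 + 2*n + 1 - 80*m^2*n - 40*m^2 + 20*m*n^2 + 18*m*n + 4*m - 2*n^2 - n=-80*m^2*n + m*(20*n^2 - 4*n) - 4*n^2 + 4*n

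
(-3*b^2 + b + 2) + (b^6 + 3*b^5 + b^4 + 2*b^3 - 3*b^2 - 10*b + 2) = b^6 + 3*b^5 + b^4 + 2*b^3 - 6*b^2 - 9*b + 4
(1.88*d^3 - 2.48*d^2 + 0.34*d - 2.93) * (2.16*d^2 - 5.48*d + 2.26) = 4.0608*d^5 - 15.6592*d^4 + 18.5736*d^3 - 13.7968*d^2 + 16.8248*d - 6.6218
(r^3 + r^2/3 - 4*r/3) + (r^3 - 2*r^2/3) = 2*r^3 - r^2/3 - 4*r/3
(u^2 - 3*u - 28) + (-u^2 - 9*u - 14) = -12*u - 42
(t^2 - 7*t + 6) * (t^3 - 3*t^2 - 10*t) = t^5 - 10*t^4 + 17*t^3 + 52*t^2 - 60*t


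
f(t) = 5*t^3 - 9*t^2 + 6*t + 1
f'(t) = 15*t^2 - 18*t + 6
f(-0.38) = -2.85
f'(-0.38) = 15.01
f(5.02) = 436.85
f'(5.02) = 293.65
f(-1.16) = -25.87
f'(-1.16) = 47.06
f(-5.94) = -1400.12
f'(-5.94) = 642.17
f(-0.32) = -2.01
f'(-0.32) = 13.30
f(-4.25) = -570.89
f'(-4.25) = 353.44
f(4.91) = 405.34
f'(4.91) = 279.24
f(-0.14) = -0.03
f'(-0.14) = 8.81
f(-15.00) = -18989.00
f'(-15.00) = 3651.00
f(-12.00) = -10007.00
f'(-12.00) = 2382.00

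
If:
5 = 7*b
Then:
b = 5/7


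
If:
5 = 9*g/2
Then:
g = 10/9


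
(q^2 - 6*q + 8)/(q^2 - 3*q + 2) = (q - 4)/(q - 1)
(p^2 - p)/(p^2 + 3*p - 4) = p/(p + 4)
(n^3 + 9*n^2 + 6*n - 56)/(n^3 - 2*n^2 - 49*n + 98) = (n + 4)/(n - 7)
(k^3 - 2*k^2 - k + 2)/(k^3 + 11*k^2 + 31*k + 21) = (k^2 - 3*k + 2)/(k^2 + 10*k + 21)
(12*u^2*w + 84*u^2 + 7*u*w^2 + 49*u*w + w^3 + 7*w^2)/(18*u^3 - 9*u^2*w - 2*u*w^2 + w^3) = (4*u*w + 28*u + w^2 + 7*w)/(6*u^2 - 5*u*w + w^2)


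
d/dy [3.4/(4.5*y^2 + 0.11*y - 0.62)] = (-30.6*y - 0.374)/(4.5*y^2 + 0.11*y - 0.62)^2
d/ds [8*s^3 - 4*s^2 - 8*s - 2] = 24*s^2 - 8*s - 8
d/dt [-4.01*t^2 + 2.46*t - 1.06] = 2.46 - 8.02*t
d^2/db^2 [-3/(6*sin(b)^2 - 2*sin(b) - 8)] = 3*(36*sin(b)^3 - 45*sin(b)^2 + 40*sin(b) - 26)/(2*(sin(b) + 1)^2*(3*sin(b) - 4)^3)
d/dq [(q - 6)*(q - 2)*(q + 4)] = 3*q^2 - 8*q - 20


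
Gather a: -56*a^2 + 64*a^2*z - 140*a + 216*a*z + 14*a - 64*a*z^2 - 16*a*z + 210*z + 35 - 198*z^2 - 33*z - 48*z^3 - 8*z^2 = a^2*(64*z - 56) + a*(-64*z^2 + 200*z - 126) - 48*z^3 - 206*z^2 + 177*z + 35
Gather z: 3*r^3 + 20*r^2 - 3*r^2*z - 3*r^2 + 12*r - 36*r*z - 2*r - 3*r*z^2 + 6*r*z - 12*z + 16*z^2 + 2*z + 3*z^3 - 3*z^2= 3*r^3 + 17*r^2 + 10*r + 3*z^3 + z^2*(13 - 3*r) + z*(-3*r^2 - 30*r - 10)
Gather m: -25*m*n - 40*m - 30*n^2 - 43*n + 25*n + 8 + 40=m*(-25*n - 40) - 30*n^2 - 18*n + 48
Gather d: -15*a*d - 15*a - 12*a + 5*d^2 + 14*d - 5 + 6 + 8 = -27*a + 5*d^2 + d*(14 - 15*a) + 9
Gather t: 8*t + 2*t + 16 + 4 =10*t + 20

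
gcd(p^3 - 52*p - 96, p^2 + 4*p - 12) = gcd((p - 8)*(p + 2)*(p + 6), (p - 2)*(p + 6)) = p + 6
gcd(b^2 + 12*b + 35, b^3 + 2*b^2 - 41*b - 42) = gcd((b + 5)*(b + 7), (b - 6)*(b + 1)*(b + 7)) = b + 7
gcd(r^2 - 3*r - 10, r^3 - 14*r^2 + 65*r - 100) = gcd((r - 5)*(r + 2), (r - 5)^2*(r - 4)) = r - 5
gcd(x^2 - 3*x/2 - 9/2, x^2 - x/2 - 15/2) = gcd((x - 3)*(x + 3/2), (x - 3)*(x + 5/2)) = x - 3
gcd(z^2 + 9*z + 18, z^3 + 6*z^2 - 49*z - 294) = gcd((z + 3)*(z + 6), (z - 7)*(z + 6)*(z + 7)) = z + 6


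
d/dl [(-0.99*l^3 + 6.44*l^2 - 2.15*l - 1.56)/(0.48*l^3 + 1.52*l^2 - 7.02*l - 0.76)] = (2.22044604925031e-16*l^5 - 4.596*l^4 + 15.9636*l^3 - 37.4372*l^2 - 5.0464*l - 9.3172)/(0.2304*l^6 + 1.4592*l^5 - 4.4288*l^4 - 22.0704*l^3 + 46.97*l^2 + 10.6704*l + 0.5776)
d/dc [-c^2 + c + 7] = 1 - 2*c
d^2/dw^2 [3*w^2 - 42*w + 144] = 6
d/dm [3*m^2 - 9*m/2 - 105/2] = 6*m - 9/2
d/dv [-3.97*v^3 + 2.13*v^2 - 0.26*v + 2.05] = -11.91*v^2 + 4.26*v - 0.26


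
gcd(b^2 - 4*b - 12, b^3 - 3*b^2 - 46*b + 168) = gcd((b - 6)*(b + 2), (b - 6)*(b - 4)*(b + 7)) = b - 6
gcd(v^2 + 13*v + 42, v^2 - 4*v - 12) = 1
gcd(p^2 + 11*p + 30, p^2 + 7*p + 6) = p + 6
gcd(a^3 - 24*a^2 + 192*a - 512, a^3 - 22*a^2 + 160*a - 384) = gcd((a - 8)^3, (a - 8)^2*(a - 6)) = a^2 - 16*a + 64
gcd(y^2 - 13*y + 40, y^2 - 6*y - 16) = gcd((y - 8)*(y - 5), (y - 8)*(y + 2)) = y - 8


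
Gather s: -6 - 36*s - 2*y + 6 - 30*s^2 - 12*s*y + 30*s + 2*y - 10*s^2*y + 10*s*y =s^2*(-10*y - 30) + s*(-2*y - 6)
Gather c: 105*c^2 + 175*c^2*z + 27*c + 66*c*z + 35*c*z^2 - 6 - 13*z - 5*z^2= c^2*(175*z + 105) + c*(35*z^2 + 66*z + 27) - 5*z^2 - 13*z - 6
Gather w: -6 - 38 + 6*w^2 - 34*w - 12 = 6*w^2 - 34*w - 56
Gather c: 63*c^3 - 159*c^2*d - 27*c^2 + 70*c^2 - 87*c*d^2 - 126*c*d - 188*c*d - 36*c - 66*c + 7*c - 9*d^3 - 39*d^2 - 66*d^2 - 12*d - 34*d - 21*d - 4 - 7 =63*c^3 + c^2*(43 - 159*d) + c*(-87*d^2 - 314*d - 95) - 9*d^3 - 105*d^2 - 67*d - 11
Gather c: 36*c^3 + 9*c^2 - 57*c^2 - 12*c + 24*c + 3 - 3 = 36*c^3 - 48*c^2 + 12*c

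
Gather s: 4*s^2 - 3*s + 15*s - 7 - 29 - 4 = 4*s^2 + 12*s - 40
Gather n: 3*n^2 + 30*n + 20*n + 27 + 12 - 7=3*n^2 + 50*n + 32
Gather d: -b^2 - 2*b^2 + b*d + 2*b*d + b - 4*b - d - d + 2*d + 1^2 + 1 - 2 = -3*b^2 + 3*b*d - 3*b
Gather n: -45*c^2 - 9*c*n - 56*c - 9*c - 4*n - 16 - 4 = -45*c^2 - 65*c + n*(-9*c - 4) - 20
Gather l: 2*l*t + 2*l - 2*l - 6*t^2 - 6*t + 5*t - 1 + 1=2*l*t - 6*t^2 - t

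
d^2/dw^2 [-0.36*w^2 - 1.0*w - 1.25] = -0.720000000000000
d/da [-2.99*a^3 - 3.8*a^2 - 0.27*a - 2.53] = -8.97*a^2 - 7.6*a - 0.27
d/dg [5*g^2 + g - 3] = 10*g + 1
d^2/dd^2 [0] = 0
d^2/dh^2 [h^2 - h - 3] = 2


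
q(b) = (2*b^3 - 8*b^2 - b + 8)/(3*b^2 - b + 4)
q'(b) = (1 - 6*b)*(2*b^3 - 8*b^2 - b + 8)/(3*b^2 - b + 4)^2 + (6*b^2 - 16*b - 1)/(3*b^2 - b + 4) = (6*b^4 - 4*b^3 + 35*b^2 - 112*b + 4)/(9*b^4 - 6*b^3 + 25*b^2 - 8*b + 16)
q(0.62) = 1.05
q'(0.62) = -2.53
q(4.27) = 0.25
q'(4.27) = 0.62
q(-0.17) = 1.86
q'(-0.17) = 1.33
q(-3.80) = -4.18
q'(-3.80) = 0.92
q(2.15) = -0.72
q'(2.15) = 0.05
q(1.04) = 0.09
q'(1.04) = -1.87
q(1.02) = 0.13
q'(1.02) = -1.92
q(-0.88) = 0.18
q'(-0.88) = 2.62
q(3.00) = -0.46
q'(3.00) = 0.46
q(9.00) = 3.40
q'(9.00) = 0.68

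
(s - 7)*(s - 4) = s^2 - 11*s + 28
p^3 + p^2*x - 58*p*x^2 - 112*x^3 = (p - 8*x)*(p + 2*x)*(p + 7*x)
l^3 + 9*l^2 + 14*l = l*(l + 2)*(l + 7)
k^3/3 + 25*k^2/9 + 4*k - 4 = (k/3 + 1)*(k - 2/3)*(k + 6)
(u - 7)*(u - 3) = u^2 - 10*u + 21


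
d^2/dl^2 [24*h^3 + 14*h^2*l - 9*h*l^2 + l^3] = -18*h + 6*l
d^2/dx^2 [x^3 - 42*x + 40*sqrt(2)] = 6*x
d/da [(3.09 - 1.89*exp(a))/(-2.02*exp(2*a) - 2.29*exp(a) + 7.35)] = (-3.8178*exp(2*a) + 12.4836*exp(a) - 6.8154)*exp(a)/(4.0804*exp(4*a) + 9.2516*exp(3*a) - 24.4499*exp(2*a) - 33.663*exp(a) + 54.0225)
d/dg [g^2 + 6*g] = 2*g + 6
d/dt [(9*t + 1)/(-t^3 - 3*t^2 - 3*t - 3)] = 6*(3*t^3 + 5*t^2 + t - 4)/(t^6 + 6*t^5 + 15*t^4 + 24*t^3 + 27*t^2 + 18*t + 9)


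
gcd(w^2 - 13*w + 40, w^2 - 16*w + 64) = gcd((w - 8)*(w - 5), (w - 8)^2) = w - 8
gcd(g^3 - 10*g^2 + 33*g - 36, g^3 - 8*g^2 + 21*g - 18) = g^2 - 6*g + 9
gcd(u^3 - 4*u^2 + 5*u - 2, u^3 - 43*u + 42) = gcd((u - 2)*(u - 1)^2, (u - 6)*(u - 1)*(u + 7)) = u - 1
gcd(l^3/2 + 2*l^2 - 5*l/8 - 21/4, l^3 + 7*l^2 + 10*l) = l + 2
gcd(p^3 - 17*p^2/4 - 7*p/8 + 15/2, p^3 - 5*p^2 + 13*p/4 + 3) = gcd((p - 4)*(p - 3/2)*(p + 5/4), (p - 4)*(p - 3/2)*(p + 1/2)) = p^2 - 11*p/2 + 6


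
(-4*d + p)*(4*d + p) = -16*d^2 + p^2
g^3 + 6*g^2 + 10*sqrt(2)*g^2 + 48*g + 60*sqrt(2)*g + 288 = (g + 6)*(g + 4*sqrt(2))*(g + 6*sqrt(2))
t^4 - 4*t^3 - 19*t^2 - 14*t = t*(t - 7)*(t + 1)*(t + 2)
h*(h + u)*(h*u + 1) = h^3*u + h^2*u^2 + h^2 + h*u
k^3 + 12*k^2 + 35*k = k*(k + 5)*(k + 7)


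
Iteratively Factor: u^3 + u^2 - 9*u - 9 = (u - 3)*(u^2 + 4*u + 3) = (u - 3)*(u + 1)*(u + 3)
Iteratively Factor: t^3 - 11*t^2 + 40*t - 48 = (t - 4)*(t^2 - 7*t + 12) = (t - 4)*(t - 3)*(t - 4)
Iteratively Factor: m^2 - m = (m)*(m - 1)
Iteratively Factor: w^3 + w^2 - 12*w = (w)*(w^2 + w - 12) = w*(w - 3)*(w + 4)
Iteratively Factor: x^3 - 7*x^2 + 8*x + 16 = (x + 1)*(x^2 - 8*x + 16) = (x - 4)*(x + 1)*(x - 4)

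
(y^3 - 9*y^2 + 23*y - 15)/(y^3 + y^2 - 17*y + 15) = (y - 5)/(y + 5)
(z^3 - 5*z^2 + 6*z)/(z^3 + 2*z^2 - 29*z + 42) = z/(z + 7)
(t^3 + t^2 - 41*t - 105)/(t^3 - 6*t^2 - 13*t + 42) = (t + 5)/(t - 2)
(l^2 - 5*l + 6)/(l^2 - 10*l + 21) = (l - 2)/(l - 7)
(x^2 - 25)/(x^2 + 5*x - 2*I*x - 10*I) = (x - 5)/(x - 2*I)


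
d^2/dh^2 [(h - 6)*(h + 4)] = 2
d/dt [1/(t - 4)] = -1/(t - 4)^2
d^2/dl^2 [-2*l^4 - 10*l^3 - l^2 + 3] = -24*l^2 - 60*l - 2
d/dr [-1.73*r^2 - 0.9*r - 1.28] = -3.46*r - 0.9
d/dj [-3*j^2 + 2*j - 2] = 2 - 6*j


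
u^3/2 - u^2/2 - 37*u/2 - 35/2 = (u/2 + 1/2)*(u - 7)*(u + 5)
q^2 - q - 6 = (q - 3)*(q + 2)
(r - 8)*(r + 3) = r^2 - 5*r - 24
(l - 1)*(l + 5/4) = l^2 + l/4 - 5/4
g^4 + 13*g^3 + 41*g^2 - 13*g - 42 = (g - 1)*(g + 1)*(g + 6)*(g + 7)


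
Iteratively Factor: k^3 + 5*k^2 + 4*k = (k + 4)*(k^2 + k) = (k + 1)*(k + 4)*(k)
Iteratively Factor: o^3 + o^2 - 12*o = (o + 4)*(o^2 - 3*o) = (o - 3)*(o + 4)*(o)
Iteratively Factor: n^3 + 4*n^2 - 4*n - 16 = (n + 2)*(n^2 + 2*n - 8) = (n - 2)*(n + 2)*(n + 4)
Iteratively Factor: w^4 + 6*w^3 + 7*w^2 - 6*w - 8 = (w + 4)*(w^3 + 2*w^2 - w - 2) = (w + 1)*(w + 4)*(w^2 + w - 2) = (w + 1)*(w + 2)*(w + 4)*(w - 1)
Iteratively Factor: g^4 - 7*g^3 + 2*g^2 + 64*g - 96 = (g - 4)*(g^3 - 3*g^2 - 10*g + 24) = (g - 4)^2*(g^2 + g - 6) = (g - 4)^2*(g + 3)*(g - 2)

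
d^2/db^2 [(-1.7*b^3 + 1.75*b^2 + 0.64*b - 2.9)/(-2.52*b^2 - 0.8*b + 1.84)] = (1.4210854715202e-14*b^5 + 16.868608*b^3 + 46.79616*b^2 + 51.806208*b + 16.87168)/(16.003008*b^6 + 15.24096*b^5 - 30.215808*b^4 - 21.74464*b^3 + 22.062336*b^2 + 8.12544*b - 6.229504)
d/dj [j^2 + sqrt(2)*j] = 2*j + sqrt(2)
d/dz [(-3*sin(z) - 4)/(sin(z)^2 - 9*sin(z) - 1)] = (8*sin(z) - 3*cos(z)^2 - 30)*cos(z)/(9*sin(z) + cos(z)^2)^2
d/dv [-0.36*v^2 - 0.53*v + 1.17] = -0.72*v - 0.53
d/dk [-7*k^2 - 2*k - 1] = -14*k - 2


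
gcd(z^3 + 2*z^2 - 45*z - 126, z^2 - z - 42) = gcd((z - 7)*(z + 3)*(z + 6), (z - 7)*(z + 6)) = z^2 - z - 42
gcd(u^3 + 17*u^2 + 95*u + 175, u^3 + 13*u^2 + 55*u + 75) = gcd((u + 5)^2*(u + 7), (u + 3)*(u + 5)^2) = u^2 + 10*u + 25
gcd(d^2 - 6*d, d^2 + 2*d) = d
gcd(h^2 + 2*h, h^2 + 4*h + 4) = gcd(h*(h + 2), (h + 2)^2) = h + 2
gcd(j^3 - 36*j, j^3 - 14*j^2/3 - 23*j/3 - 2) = j - 6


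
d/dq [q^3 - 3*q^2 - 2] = 3*q*(q - 2)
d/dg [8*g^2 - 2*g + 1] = 16*g - 2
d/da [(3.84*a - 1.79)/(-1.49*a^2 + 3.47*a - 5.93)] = (5.7216*a^2 - 5.3342*a - 16.5599)/(2.2201*a^4 - 10.3406*a^3 + 29.7123*a^2 - 41.1542*a + 35.1649)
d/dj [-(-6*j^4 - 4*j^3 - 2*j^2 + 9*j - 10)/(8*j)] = 9*j^2/4 + j + 1/4 - 5/(4*j^2)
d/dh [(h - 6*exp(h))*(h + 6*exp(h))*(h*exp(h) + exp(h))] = (h^3 + 4*h^2 - 108*h*exp(2*h) + 2*h - 144*exp(2*h))*exp(h)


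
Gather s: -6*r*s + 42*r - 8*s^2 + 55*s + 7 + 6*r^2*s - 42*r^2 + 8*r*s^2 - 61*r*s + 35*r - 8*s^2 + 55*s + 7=-42*r^2 + 77*r + s^2*(8*r - 16) + s*(6*r^2 - 67*r + 110) + 14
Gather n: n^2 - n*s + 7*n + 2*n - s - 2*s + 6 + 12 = n^2 + n*(9 - s) - 3*s + 18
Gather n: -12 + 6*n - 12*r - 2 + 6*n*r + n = n*(6*r + 7) - 12*r - 14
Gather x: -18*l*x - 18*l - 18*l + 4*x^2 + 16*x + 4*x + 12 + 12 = -36*l + 4*x^2 + x*(20 - 18*l) + 24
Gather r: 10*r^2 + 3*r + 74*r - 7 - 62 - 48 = 10*r^2 + 77*r - 117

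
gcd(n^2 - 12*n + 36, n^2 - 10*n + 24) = n - 6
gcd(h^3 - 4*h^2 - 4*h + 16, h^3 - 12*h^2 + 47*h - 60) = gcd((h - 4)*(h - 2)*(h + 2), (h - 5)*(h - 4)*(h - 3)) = h - 4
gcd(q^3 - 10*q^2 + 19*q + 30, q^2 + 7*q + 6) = q + 1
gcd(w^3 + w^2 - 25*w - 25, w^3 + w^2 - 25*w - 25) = w^3 + w^2 - 25*w - 25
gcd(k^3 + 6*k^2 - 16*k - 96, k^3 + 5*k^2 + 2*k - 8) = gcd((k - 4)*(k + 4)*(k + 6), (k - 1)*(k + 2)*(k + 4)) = k + 4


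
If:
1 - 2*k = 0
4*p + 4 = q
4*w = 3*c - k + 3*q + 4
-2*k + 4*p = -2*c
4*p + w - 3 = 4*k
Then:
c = 5/22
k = 1/2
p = 3/22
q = 50/11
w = 49/11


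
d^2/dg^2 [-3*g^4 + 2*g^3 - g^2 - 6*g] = -36*g^2 + 12*g - 2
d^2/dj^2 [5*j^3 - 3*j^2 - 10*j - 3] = 30*j - 6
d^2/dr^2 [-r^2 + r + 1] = -2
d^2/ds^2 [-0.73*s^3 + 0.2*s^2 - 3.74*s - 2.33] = 0.4 - 4.38*s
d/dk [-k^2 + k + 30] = 1 - 2*k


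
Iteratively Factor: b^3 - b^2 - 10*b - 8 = (b - 4)*(b^2 + 3*b + 2) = (b - 4)*(b + 2)*(b + 1)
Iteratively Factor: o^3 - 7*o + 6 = (o + 3)*(o^2 - 3*o + 2) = (o - 1)*(o + 3)*(o - 2)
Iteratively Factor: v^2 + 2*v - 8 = (v - 2)*(v + 4)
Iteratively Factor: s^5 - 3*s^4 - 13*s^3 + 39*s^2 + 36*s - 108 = (s + 2)*(s^4 - 5*s^3 - 3*s^2 + 45*s - 54) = (s - 3)*(s + 2)*(s^3 - 2*s^2 - 9*s + 18) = (s - 3)*(s - 2)*(s + 2)*(s^2 - 9) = (s - 3)*(s - 2)*(s + 2)*(s + 3)*(s - 3)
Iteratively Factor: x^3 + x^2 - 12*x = (x)*(x^2 + x - 12) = x*(x + 4)*(x - 3)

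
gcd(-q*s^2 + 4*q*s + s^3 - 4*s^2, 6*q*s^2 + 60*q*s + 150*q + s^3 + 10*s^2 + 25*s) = 1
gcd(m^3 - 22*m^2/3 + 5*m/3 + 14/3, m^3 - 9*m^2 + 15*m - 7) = m^2 - 8*m + 7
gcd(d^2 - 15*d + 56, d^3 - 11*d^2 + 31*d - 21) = d - 7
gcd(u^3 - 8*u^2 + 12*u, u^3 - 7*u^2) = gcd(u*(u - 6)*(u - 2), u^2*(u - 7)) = u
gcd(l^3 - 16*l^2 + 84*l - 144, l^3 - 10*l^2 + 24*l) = l^2 - 10*l + 24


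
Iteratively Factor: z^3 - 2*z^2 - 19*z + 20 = (z + 4)*(z^2 - 6*z + 5) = (z - 1)*(z + 4)*(z - 5)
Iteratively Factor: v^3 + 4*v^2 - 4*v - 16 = (v + 4)*(v^2 - 4) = (v + 2)*(v + 4)*(v - 2)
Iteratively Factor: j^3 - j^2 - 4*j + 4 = (j + 2)*(j^2 - 3*j + 2) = (j - 2)*(j + 2)*(j - 1)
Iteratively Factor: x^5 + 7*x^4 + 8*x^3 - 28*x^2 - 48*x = (x - 2)*(x^4 + 9*x^3 + 26*x^2 + 24*x) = (x - 2)*(x + 4)*(x^3 + 5*x^2 + 6*x) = x*(x - 2)*(x + 4)*(x^2 + 5*x + 6) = x*(x - 2)*(x + 3)*(x + 4)*(x + 2)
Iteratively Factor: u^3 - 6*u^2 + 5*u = (u - 1)*(u^2 - 5*u) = u*(u - 1)*(u - 5)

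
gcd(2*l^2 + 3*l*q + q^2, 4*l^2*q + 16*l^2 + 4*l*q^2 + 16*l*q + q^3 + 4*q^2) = 2*l + q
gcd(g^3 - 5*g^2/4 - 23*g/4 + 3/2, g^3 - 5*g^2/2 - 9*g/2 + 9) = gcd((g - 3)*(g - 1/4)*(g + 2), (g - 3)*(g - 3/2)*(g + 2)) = g^2 - g - 6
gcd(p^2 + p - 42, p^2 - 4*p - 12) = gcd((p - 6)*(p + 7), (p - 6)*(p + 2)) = p - 6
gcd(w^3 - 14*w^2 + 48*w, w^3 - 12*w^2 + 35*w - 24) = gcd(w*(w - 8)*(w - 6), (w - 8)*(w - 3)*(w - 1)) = w - 8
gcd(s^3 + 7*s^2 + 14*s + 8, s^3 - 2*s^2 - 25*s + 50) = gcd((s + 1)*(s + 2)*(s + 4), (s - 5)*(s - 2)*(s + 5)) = 1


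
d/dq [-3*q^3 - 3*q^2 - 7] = 3*q*(-3*q - 2)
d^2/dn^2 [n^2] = 2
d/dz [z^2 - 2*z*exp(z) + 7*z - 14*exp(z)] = -2*z*exp(z) + 2*z - 16*exp(z) + 7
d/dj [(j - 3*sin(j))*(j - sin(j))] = -4*j*cos(j) + 2*j - 4*sin(j) + 3*sin(2*j)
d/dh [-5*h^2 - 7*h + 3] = -10*h - 7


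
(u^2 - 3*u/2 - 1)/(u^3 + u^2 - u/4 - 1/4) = 2*(u - 2)/(2*u^2 + u - 1)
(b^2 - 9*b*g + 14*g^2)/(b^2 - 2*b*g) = (b - 7*g)/b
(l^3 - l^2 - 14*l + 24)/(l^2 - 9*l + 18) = (l^2 + 2*l - 8)/(l - 6)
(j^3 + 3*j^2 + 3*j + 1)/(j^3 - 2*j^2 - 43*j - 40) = (j^2 + 2*j + 1)/(j^2 - 3*j - 40)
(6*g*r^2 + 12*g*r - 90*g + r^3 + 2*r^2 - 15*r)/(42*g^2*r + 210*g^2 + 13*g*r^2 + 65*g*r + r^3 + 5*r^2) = (r - 3)/(7*g + r)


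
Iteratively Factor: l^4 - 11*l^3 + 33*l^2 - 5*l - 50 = (l - 5)*(l^3 - 6*l^2 + 3*l + 10) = (l - 5)*(l - 2)*(l^2 - 4*l - 5) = (l - 5)^2*(l - 2)*(l + 1)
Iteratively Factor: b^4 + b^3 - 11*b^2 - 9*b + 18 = (b + 2)*(b^3 - b^2 - 9*b + 9) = (b + 2)*(b + 3)*(b^2 - 4*b + 3) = (b - 1)*(b + 2)*(b + 3)*(b - 3)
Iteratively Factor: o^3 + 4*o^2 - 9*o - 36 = (o + 3)*(o^2 + o - 12) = (o + 3)*(o + 4)*(o - 3)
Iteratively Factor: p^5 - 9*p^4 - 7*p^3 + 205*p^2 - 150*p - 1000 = (p - 5)*(p^4 - 4*p^3 - 27*p^2 + 70*p + 200) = (p - 5)*(p + 4)*(p^3 - 8*p^2 + 5*p + 50) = (p - 5)*(p + 2)*(p + 4)*(p^2 - 10*p + 25) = (p - 5)^2*(p + 2)*(p + 4)*(p - 5)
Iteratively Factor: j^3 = (j)*(j^2) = j^2*(j)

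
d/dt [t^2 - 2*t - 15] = 2*t - 2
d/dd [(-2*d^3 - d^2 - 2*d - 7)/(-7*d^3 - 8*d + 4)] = (-7*d^4 + 4*d^3 - 163*d^2 - 8*d - 64)/(49*d^6 + 112*d^4 - 56*d^3 + 64*d^2 - 64*d + 16)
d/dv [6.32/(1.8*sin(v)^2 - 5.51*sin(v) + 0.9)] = (34.8232 - 22.752*sin(v))*cos(v)/(1.8*sin(v)^2 - 5.51*sin(v) + 0.9)^2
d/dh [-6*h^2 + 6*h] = 6 - 12*h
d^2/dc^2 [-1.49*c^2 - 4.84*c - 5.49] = -2.98000000000000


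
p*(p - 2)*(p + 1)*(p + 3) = p^4 + 2*p^3 - 5*p^2 - 6*p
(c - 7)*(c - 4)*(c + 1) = c^3 - 10*c^2 + 17*c + 28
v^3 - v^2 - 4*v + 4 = (v - 2)*(v - 1)*(v + 2)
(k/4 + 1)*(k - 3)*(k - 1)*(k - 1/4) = k^4/4 - k^3/16 - 13*k^2/4 + 61*k/16 - 3/4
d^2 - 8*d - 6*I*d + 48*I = (d - 8)*(d - 6*I)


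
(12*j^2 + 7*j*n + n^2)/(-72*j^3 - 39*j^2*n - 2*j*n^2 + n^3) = (-4*j - n)/(24*j^2 + 5*j*n - n^2)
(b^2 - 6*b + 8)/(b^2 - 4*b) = (b - 2)/b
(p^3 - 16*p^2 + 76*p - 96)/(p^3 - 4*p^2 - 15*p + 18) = (p^2 - 10*p + 16)/(p^2 + 2*p - 3)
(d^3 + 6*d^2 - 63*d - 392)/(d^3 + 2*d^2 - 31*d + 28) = (d^2 - d - 56)/(d^2 - 5*d + 4)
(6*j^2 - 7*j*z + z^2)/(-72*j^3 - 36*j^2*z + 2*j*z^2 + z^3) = (-j + z)/(12*j^2 + 8*j*z + z^2)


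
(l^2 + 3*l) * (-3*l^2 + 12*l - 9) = -3*l^4 + 3*l^3 + 27*l^2 - 27*l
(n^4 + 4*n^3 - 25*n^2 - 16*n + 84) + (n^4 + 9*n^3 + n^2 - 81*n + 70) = 2*n^4 + 13*n^3 - 24*n^2 - 97*n + 154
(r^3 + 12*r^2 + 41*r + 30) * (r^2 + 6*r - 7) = r^5 + 18*r^4 + 106*r^3 + 192*r^2 - 107*r - 210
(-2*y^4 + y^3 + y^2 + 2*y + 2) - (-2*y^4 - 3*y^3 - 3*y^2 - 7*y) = 4*y^3 + 4*y^2 + 9*y + 2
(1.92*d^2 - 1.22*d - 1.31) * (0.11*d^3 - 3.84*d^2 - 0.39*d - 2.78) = 0.2112*d^5 - 7.507*d^4 + 3.7919*d^3 + 0.168600000000001*d^2 + 3.9025*d + 3.6418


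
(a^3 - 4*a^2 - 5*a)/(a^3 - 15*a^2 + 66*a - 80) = a*(a + 1)/(a^2 - 10*a + 16)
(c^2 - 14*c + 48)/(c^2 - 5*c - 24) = (c - 6)/(c + 3)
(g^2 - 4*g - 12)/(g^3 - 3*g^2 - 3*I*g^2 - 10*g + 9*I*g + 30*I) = (g - 6)/(g^2 - g*(5 + 3*I) + 15*I)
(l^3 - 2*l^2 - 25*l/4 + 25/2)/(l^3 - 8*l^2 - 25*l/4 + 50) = (l - 2)/(l - 8)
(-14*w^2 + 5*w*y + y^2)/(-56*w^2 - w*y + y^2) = (-2*w + y)/(-8*w + y)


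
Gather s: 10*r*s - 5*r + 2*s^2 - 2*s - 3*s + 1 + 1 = -5*r + 2*s^2 + s*(10*r - 5) + 2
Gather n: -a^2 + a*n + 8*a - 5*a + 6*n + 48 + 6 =-a^2 + 3*a + n*(a + 6) + 54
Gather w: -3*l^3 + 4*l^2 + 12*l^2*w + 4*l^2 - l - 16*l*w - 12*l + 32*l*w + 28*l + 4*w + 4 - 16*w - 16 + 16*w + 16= -3*l^3 + 8*l^2 + 15*l + w*(12*l^2 + 16*l + 4) + 4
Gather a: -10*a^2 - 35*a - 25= -10*a^2 - 35*a - 25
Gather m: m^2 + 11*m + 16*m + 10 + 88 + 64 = m^2 + 27*m + 162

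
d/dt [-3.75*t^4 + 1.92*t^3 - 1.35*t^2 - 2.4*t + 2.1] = -15.0*t^3 + 5.76*t^2 - 2.7*t - 2.4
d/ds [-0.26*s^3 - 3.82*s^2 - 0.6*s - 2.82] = -0.78*s^2 - 7.64*s - 0.6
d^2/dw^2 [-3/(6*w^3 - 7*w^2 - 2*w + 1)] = 6*((18*w - 7)*(6*w^3 - 7*w^2 - 2*w + 1) - 4*(-9*w^2 + 7*w + 1)^2)/(6*w^3 - 7*w^2 - 2*w + 1)^3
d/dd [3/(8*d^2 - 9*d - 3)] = 3*(9 - 16*d)/(-8*d^2 + 9*d + 3)^2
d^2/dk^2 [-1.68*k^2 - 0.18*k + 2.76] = -3.36000000000000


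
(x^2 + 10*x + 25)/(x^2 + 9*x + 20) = (x + 5)/(x + 4)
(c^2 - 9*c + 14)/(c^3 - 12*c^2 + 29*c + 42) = (c - 2)/(c^2 - 5*c - 6)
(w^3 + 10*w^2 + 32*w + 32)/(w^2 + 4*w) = w + 6 + 8/w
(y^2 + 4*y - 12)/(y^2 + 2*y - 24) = (y - 2)/(y - 4)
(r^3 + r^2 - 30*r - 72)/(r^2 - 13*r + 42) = (r^2 + 7*r + 12)/(r - 7)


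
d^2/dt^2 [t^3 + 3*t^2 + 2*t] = 6*t + 6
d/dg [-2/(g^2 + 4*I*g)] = 4*(g + 2*I)/(g^2*(g + 4*I)^2)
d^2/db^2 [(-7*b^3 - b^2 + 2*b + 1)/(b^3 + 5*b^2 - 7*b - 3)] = 2*(34*b^6 - 141*b^5 - 111*b^4 - 400*b^3 - 396*b^2 - 195*b + 13)/(b^9 + 15*b^8 + 54*b^7 - 94*b^6 - 468*b^5 + 636*b^4 + 314*b^3 - 306*b^2 - 189*b - 27)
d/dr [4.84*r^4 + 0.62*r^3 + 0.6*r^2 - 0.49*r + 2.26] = 19.36*r^3 + 1.86*r^2 + 1.2*r - 0.49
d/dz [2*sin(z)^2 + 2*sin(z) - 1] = 2*sin(2*z) + 2*cos(z)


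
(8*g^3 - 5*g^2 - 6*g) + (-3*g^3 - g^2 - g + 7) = 5*g^3 - 6*g^2 - 7*g + 7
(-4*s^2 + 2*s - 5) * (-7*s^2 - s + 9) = 28*s^4 - 10*s^3 - 3*s^2 + 23*s - 45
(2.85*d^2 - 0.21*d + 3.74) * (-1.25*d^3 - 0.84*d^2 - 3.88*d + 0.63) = -3.5625*d^5 - 2.1315*d^4 - 15.5566*d^3 - 0.5313*d^2 - 14.6435*d + 2.3562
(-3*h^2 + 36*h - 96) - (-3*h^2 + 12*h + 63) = 24*h - 159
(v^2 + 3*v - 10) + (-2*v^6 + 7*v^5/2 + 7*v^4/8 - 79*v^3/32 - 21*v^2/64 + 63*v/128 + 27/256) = -2*v^6 + 7*v^5/2 + 7*v^4/8 - 79*v^3/32 + 43*v^2/64 + 447*v/128 - 2533/256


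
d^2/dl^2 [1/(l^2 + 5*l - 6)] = 2*(-l^2 - 5*l + (2*l + 5)^2 + 6)/(l^2 + 5*l - 6)^3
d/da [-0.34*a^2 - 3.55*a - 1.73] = -0.68*a - 3.55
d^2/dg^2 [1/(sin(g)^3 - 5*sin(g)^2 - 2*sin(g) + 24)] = (-9*sin(g)^6 + 55*sin(g)^5 - 84*sin(g)^4 + 106*sin(g)^3 - 346*sin(g)^2 - 132*sin(g) + 248)/(sin(g)^3 - 5*sin(g)^2 - 2*sin(g) + 24)^3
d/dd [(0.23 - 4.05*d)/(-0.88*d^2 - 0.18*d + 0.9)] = (-3.564*d^2 + 0.4048*d - 3.6036)/(0.7744*d^4 + 0.3168*d^3 - 1.5516*d^2 - 0.324*d + 0.81)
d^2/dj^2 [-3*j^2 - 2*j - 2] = -6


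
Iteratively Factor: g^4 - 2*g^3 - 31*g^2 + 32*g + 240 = (g + 3)*(g^3 - 5*g^2 - 16*g + 80) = (g - 4)*(g + 3)*(g^2 - g - 20) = (g - 5)*(g - 4)*(g + 3)*(g + 4)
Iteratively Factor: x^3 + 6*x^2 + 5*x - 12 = (x + 4)*(x^2 + 2*x - 3) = (x - 1)*(x + 4)*(x + 3)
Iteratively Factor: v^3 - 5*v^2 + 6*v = (v - 2)*(v^2 - 3*v) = (v - 3)*(v - 2)*(v)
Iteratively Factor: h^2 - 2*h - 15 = (h + 3)*(h - 5)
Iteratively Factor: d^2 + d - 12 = (d - 3)*(d + 4)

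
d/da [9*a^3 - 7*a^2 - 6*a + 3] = 27*a^2 - 14*a - 6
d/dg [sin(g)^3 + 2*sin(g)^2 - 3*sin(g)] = 4*sin(g)*cos(g) - 3*cos(g)^3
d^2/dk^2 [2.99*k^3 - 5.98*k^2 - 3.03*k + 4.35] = 17.94*k - 11.96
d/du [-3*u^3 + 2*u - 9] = 2 - 9*u^2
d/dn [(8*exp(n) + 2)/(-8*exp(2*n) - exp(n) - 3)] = 2*((4*exp(n) + 1)*(16*exp(n) + 1) - 32*exp(2*n) - 4*exp(n) - 12)*exp(n)/(8*exp(2*n) + exp(n) + 3)^2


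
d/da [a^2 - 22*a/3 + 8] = 2*a - 22/3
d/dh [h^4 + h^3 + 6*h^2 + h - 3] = 4*h^3 + 3*h^2 + 12*h + 1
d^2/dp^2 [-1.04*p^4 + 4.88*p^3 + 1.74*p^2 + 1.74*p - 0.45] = -12.48*p^2 + 29.28*p + 3.48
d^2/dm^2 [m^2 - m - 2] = 2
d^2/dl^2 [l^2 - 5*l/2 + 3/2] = 2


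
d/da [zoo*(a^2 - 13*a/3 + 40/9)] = zoo*(a + 1)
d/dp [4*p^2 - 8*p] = 8*p - 8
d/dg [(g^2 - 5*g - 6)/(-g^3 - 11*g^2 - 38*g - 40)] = (g^4 - 10*g^3 - 111*g^2 - 212*g - 28)/(g^6 + 22*g^5 + 197*g^4 + 916*g^3 + 2324*g^2 + 3040*g + 1600)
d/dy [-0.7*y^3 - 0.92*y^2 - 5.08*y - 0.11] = -2.1*y^2 - 1.84*y - 5.08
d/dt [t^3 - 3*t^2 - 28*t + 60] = 3*t^2 - 6*t - 28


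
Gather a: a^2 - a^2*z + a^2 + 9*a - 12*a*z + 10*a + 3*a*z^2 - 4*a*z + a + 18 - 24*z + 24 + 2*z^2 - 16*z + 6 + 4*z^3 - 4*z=a^2*(2 - z) + a*(3*z^2 - 16*z + 20) + 4*z^3 + 2*z^2 - 44*z + 48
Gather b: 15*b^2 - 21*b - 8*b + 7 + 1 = 15*b^2 - 29*b + 8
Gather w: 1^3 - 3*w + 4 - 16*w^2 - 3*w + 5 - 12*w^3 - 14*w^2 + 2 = -12*w^3 - 30*w^2 - 6*w + 12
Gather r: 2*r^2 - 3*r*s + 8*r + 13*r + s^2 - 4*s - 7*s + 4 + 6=2*r^2 + r*(21 - 3*s) + s^2 - 11*s + 10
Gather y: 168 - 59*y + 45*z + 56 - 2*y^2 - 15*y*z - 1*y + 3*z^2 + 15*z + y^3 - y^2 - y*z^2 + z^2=y^3 - 3*y^2 + y*(-z^2 - 15*z - 60) + 4*z^2 + 60*z + 224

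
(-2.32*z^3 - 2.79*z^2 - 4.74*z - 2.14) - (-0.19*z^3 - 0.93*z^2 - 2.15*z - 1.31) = -2.13*z^3 - 1.86*z^2 - 2.59*z - 0.83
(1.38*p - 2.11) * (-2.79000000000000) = 5.8869 - 3.8502*p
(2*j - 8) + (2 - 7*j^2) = -7*j^2 + 2*j - 6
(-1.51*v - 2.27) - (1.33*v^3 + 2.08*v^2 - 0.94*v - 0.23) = -1.33*v^3 - 2.08*v^2 - 0.57*v - 2.04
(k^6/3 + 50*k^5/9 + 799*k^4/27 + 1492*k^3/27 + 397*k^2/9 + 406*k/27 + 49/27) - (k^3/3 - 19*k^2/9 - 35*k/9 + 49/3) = k^6/3 + 50*k^5/9 + 799*k^4/27 + 1483*k^3/27 + 416*k^2/9 + 511*k/27 - 392/27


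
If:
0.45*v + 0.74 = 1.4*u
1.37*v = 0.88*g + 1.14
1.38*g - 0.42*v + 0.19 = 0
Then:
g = 0.14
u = 0.83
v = 0.92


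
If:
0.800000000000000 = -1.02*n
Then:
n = -0.78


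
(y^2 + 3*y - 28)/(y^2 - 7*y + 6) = (y^2 + 3*y - 28)/(y^2 - 7*y + 6)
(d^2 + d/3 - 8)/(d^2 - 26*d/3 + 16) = (d + 3)/(d - 6)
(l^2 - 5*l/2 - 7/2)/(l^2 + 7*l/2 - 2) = (2*l^2 - 5*l - 7)/(2*l^2 + 7*l - 4)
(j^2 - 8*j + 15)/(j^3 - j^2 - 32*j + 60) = (j - 3)/(j^2 + 4*j - 12)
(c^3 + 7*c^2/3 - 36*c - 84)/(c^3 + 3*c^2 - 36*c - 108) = (c + 7/3)/(c + 3)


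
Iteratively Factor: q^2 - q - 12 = (q + 3)*(q - 4)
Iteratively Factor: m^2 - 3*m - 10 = (m - 5)*(m + 2)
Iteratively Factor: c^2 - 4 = (c + 2)*(c - 2)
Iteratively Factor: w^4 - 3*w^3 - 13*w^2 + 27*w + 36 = (w - 3)*(w^3 - 13*w - 12) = (w - 3)*(w + 1)*(w^2 - w - 12) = (w - 3)*(w + 1)*(w + 3)*(w - 4)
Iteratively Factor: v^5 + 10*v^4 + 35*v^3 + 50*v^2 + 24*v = (v + 4)*(v^4 + 6*v^3 + 11*v^2 + 6*v) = (v + 1)*(v + 4)*(v^3 + 5*v^2 + 6*v) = v*(v + 1)*(v + 4)*(v^2 + 5*v + 6) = v*(v + 1)*(v + 3)*(v + 4)*(v + 2)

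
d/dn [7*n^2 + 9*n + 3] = 14*n + 9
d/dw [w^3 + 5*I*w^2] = w*(3*w + 10*I)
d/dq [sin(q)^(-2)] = -2*cos(q)/sin(q)^3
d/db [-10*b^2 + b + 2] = 1 - 20*b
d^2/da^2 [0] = 0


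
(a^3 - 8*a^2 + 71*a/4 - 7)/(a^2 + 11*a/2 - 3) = (a^2 - 15*a/2 + 14)/(a + 6)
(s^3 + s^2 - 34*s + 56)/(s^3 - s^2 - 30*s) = (-s^3 - s^2 + 34*s - 56)/(s*(-s^2 + s + 30))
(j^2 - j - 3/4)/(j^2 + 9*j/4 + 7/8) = 2*(2*j - 3)/(4*j + 7)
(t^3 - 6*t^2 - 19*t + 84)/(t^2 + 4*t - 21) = (t^2 - 3*t - 28)/(t + 7)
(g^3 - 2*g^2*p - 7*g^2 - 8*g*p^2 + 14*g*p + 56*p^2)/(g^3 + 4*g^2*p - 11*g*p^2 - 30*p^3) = (-g^2 + 4*g*p + 7*g - 28*p)/(-g^2 - 2*g*p + 15*p^2)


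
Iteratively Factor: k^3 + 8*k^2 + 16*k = (k + 4)*(k^2 + 4*k) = k*(k + 4)*(k + 4)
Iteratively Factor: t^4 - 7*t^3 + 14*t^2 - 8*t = (t - 2)*(t^3 - 5*t^2 + 4*t) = (t - 4)*(t - 2)*(t^2 - t) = t*(t - 4)*(t - 2)*(t - 1)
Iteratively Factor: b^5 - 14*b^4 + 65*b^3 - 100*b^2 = (b - 5)*(b^4 - 9*b^3 + 20*b^2) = b*(b - 5)*(b^3 - 9*b^2 + 20*b) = b*(b - 5)*(b - 4)*(b^2 - 5*b) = b*(b - 5)^2*(b - 4)*(b)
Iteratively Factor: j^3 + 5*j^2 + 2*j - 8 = (j + 4)*(j^2 + j - 2) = (j - 1)*(j + 4)*(j + 2)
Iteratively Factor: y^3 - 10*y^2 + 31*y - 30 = (y - 5)*(y^2 - 5*y + 6) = (y - 5)*(y - 3)*(y - 2)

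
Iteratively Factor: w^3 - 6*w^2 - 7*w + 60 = (w + 3)*(w^2 - 9*w + 20) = (w - 4)*(w + 3)*(w - 5)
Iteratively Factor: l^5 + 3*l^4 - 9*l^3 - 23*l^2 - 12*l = (l + 1)*(l^4 + 2*l^3 - 11*l^2 - 12*l) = (l + 1)^2*(l^3 + l^2 - 12*l) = l*(l + 1)^2*(l^2 + l - 12) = l*(l + 1)^2*(l + 4)*(l - 3)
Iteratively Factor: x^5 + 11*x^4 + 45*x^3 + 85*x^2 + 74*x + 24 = (x + 1)*(x^4 + 10*x^3 + 35*x^2 + 50*x + 24) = (x + 1)^2*(x^3 + 9*x^2 + 26*x + 24) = (x + 1)^2*(x + 4)*(x^2 + 5*x + 6) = (x + 1)^2*(x + 2)*(x + 4)*(x + 3)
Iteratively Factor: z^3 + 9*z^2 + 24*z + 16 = (z + 4)*(z^2 + 5*z + 4) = (z + 4)^2*(z + 1)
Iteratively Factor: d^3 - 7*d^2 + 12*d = (d - 4)*(d^2 - 3*d) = d*(d - 4)*(d - 3)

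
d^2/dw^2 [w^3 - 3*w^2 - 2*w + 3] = 6*w - 6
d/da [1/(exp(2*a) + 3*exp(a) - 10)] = (-2*exp(a) - 3)*exp(a)/(exp(2*a) + 3*exp(a) - 10)^2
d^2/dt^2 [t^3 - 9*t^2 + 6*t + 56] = 6*t - 18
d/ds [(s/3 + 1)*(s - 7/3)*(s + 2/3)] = s^2 + 8*s/9 - 59/27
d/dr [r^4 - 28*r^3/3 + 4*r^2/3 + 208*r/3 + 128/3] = 4*r^3 - 28*r^2 + 8*r/3 + 208/3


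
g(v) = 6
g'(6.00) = 0.00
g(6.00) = 6.00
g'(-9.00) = 0.00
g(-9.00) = 6.00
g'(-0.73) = 0.00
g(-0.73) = 6.00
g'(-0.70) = 0.00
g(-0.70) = 6.00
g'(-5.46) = 0.00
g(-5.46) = 6.00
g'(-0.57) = 0.00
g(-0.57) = 6.00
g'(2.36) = 0.00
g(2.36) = 6.00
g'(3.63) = 0.00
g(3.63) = 6.00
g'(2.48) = 0.00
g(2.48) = 6.00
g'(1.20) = 0.00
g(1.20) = 6.00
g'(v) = 0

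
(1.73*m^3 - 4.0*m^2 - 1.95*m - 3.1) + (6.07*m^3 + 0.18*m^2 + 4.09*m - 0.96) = 7.8*m^3 - 3.82*m^2 + 2.14*m - 4.06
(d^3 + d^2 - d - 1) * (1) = d^3 + d^2 - d - 1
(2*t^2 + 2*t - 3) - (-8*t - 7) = 2*t^2 + 10*t + 4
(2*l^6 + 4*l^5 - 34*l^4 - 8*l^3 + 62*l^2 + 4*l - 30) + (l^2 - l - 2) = 2*l^6 + 4*l^5 - 34*l^4 - 8*l^3 + 63*l^2 + 3*l - 32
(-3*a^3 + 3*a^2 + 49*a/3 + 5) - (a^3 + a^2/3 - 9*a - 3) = -4*a^3 + 8*a^2/3 + 76*a/3 + 8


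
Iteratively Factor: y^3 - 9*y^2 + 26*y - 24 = (y - 2)*(y^2 - 7*y + 12) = (y - 3)*(y - 2)*(y - 4)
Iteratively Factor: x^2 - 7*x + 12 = (x - 3)*(x - 4)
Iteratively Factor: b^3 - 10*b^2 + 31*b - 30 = (b - 3)*(b^2 - 7*b + 10) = (b - 3)*(b - 2)*(b - 5)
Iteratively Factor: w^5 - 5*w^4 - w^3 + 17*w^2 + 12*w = (w - 4)*(w^4 - w^3 - 5*w^2 - 3*w) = (w - 4)*(w + 1)*(w^3 - 2*w^2 - 3*w) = (w - 4)*(w - 3)*(w + 1)*(w^2 + w) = (w - 4)*(w - 3)*(w + 1)^2*(w)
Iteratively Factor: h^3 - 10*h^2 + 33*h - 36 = (h - 4)*(h^2 - 6*h + 9) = (h - 4)*(h - 3)*(h - 3)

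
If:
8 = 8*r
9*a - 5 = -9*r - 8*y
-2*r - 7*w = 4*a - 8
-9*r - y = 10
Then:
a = 148/9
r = 1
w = -538/63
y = -19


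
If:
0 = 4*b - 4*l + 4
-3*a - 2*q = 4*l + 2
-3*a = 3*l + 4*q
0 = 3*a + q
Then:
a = -2/9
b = -5/3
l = -2/3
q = 2/3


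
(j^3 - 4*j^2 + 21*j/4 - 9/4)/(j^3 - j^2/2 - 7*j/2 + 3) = (j - 3/2)/(j + 2)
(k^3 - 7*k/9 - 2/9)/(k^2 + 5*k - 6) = (k^2 + k + 2/9)/(k + 6)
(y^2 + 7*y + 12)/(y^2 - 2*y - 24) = (y + 3)/(y - 6)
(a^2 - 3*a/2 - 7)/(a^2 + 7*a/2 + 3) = (2*a - 7)/(2*a + 3)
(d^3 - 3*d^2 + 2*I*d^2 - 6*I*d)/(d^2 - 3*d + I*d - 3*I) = d*(d + 2*I)/(d + I)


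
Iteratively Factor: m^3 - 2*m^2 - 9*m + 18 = (m + 3)*(m^2 - 5*m + 6) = (m - 3)*(m + 3)*(m - 2)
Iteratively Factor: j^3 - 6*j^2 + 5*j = (j - 5)*(j^2 - j) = (j - 5)*(j - 1)*(j)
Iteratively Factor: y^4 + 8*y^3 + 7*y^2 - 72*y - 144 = (y + 4)*(y^3 + 4*y^2 - 9*y - 36) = (y + 3)*(y + 4)*(y^2 + y - 12) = (y - 3)*(y + 3)*(y + 4)*(y + 4)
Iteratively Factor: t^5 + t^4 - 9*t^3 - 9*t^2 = (t)*(t^4 + t^3 - 9*t^2 - 9*t) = t*(t + 3)*(t^3 - 2*t^2 - 3*t) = t*(t + 1)*(t + 3)*(t^2 - 3*t) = t*(t - 3)*(t + 1)*(t + 3)*(t)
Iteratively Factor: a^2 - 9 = (a + 3)*(a - 3)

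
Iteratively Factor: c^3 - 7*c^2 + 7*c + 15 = (c - 5)*(c^2 - 2*c - 3) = (c - 5)*(c + 1)*(c - 3)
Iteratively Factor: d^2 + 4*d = (d + 4)*(d)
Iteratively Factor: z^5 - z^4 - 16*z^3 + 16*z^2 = (z)*(z^4 - z^3 - 16*z^2 + 16*z) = z*(z - 1)*(z^3 - 16*z) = z*(z - 4)*(z - 1)*(z^2 + 4*z) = z*(z - 4)*(z - 1)*(z + 4)*(z)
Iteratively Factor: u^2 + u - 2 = (u - 1)*(u + 2)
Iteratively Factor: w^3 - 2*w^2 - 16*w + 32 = (w - 4)*(w^2 + 2*w - 8) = (w - 4)*(w + 4)*(w - 2)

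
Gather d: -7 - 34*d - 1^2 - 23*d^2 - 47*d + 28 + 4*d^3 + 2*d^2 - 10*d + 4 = 4*d^3 - 21*d^2 - 91*d + 24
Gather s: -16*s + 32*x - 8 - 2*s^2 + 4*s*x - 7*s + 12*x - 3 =-2*s^2 + s*(4*x - 23) + 44*x - 11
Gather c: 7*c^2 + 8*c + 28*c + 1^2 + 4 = 7*c^2 + 36*c + 5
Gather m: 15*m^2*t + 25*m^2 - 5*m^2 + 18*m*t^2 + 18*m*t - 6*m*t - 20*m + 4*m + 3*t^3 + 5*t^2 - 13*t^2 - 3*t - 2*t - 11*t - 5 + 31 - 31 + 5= m^2*(15*t + 20) + m*(18*t^2 + 12*t - 16) + 3*t^3 - 8*t^2 - 16*t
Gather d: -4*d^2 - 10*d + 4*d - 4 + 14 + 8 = -4*d^2 - 6*d + 18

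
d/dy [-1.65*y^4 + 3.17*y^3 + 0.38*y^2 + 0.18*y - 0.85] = -6.6*y^3 + 9.51*y^2 + 0.76*y + 0.18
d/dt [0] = 0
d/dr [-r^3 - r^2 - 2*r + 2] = -3*r^2 - 2*r - 2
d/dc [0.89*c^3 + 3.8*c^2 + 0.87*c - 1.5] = 2.67*c^2 + 7.6*c + 0.87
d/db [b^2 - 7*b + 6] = 2*b - 7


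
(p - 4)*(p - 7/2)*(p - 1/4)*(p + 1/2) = p^4 - 29*p^3/4 + 12*p^2 + 71*p/16 - 7/4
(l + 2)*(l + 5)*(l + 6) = l^3 + 13*l^2 + 52*l + 60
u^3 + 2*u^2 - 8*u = u*(u - 2)*(u + 4)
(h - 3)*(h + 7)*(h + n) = h^3 + h^2*n + 4*h^2 + 4*h*n - 21*h - 21*n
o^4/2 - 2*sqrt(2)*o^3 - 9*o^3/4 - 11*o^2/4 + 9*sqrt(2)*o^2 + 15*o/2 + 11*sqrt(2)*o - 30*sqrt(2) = (o/2 + 1)*(o - 5)*(o - 3/2)*(o - 4*sqrt(2))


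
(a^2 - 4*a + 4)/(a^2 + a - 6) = (a - 2)/(a + 3)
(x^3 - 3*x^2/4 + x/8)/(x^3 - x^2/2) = (x - 1/4)/x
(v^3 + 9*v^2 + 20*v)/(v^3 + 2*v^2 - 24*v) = (v^2 + 9*v + 20)/(v^2 + 2*v - 24)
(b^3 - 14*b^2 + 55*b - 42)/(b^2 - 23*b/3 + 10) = 3*(b^2 - 8*b + 7)/(3*b - 5)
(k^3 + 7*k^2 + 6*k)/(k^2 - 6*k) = (k^2 + 7*k + 6)/(k - 6)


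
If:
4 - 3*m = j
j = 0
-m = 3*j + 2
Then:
No Solution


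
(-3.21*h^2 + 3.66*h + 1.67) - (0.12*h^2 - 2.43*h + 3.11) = -3.33*h^2 + 6.09*h - 1.44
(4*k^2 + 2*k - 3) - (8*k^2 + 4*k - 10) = -4*k^2 - 2*k + 7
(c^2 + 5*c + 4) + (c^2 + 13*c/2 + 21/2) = 2*c^2 + 23*c/2 + 29/2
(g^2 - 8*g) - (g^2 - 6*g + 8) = -2*g - 8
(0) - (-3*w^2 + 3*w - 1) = 3*w^2 - 3*w + 1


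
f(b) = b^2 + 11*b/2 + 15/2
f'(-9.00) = -12.50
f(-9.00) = 39.00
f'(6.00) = 17.50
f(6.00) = 76.50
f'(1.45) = 8.40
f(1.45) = 17.58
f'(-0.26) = 4.98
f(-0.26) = 6.14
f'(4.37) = 14.24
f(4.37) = 50.63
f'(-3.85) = -2.20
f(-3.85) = 1.15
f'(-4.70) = -3.90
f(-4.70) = 3.74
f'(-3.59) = -1.68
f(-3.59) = 0.64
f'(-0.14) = 5.22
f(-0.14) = 6.75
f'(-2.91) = -0.32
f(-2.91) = -0.04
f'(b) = 2*b + 11/2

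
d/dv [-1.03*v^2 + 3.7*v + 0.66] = 3.7 - 2.06*v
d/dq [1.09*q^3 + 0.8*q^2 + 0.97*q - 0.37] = 3.27*q^2 + 1.6*q + 0.97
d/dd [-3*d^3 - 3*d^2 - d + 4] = -9*d^2 - 6*d - 1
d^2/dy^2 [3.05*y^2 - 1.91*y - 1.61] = 6.10000000000000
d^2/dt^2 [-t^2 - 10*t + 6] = -2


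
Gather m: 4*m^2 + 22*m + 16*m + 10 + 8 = 4*m^2 + 38*m + 18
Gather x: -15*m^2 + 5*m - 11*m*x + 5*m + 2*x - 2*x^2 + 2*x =-15*m^2 + 10*m - 2*x^2 + x*(4 - 11*m)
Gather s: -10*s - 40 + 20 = -10*s - 20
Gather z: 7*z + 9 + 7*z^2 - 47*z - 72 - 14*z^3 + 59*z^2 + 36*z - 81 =-14*z^3 + 66*z^2 - 4*z - 144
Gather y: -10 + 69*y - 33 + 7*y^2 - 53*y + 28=7*y^2 + 16*y - 15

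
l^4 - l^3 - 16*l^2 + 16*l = l*(l - 4)*(l - 1)*(l + 4)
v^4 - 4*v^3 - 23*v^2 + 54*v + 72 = (v - 6)*(v - 3)*(v + 1)*(v + 4)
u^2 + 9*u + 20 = (u + 4)*(u + 5)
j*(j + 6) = j^2 + 6*j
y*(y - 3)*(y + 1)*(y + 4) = y^4 + 2*y^3 - 11*y^2 - 12*y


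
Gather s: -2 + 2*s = 2*s - 2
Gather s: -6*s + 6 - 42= -6*s - 36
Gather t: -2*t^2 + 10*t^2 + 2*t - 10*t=8*t^2 - 8*t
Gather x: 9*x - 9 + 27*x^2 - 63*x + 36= 27*x^2 - 54*x + 27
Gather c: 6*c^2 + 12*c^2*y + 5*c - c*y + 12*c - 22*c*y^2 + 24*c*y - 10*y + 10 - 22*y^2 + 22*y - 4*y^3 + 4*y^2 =c^2*(12*y + 6) + c*(-22*y^2 + 23*y + 17) - 4*y^3 - 18*y^2 + 12*y + 10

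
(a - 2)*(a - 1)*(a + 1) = a^3 - 2*a^2 - a + 2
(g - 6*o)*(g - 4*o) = g^2 - 10*g*o + 24*o^2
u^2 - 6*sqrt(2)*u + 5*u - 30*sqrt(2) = (u + 5)*(u - 6*sqrt(2))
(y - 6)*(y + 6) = y^2 - 36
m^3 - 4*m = m*(m - 2)*(m + 2)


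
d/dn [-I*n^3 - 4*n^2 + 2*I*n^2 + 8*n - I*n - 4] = -3*I*n^2 - 4*n*(2 - I) + 8 - I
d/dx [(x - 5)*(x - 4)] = 2*x - 9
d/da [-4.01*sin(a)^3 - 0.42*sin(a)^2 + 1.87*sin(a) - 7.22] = (-12.03*sin(a)^2 - 0.84*sin(a) + 1.87)*cos(a)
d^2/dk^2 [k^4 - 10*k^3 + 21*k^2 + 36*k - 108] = 12*k^2 - 60*k + 42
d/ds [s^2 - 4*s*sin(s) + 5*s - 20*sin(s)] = -4*s*cos(s) + 2*s - 4*sin(s) - 20*cos(s) + 5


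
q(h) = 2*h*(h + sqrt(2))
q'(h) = 4*h + 2*sqrt(2)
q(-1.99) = 2.29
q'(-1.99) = -5.13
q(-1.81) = 1.43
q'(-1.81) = -4.41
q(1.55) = 9.19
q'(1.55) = 9.03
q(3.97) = 42.75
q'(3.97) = 18.71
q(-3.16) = 11.03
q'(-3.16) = -9.81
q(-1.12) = -0.66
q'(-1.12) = -1.65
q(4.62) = 55.76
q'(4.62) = 21.31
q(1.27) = 6.82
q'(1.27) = 7.91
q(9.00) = 187.46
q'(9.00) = 38.83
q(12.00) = 321.94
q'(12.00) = 50.83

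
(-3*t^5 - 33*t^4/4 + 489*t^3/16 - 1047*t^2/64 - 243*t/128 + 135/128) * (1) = -3*t^5 - 33*t^4/4 + 489*t^3/16 - 1047*t^2/64 - 243*t/128 + 135/128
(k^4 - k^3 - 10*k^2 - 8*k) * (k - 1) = k^5 - 2*k^4 - 9*k^3 + 2*k^2 + 8*k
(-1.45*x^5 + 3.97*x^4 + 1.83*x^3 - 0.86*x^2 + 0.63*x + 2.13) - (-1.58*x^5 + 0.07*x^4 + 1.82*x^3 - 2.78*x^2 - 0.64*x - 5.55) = 0.13*x^5 + 3.9*x^4 + 0.01*x^3 + 1.92*x^2 + 1.27*x + 7.68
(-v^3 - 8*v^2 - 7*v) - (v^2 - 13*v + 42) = -v^3 - 9*v^2 + 6*v - 42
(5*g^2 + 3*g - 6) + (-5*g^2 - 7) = 3*g - 13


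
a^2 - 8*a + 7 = (a - 7)*(a - 1)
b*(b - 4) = b^2 - 4*b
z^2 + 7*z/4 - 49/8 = (z - 7/4)*(z + 7/2)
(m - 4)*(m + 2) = m^2 - 2*m - 8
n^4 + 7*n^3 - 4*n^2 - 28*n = n*(n - 2)*(n + 2)*(n + 7)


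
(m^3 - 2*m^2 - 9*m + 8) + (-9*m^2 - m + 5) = m^3 - 11*m^2 - 10*m + 13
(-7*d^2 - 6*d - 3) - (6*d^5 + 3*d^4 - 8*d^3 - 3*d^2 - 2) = -6*d^5 - 3*d^4 + 8*d^3 - 4*d^2 - 6*d - 1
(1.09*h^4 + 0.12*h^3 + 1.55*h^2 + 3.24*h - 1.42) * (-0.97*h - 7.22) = -1.0573*h^5 - 7.9862*h^4 - 2.3699*h^3 - 14.3338*h^2 - 22.0154*h + 10.2524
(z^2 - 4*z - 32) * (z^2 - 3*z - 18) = z^4 - 7*z^3 - 38*z^2 + 168*z + 576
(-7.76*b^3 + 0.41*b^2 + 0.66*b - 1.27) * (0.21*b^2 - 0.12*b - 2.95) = -1.6296*b^5 + 1.0173*b^4 + 22.9814*b^3 - 1.5554*b^2 - 1.7946*b + 3.7465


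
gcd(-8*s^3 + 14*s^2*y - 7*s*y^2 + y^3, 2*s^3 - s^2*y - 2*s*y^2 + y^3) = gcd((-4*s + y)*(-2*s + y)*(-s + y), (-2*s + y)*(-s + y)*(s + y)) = 2*s^2 - 3*s*y + y^2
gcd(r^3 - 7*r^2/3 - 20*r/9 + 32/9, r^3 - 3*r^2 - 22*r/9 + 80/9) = r - 8/3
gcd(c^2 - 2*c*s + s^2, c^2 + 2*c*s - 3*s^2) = -c + s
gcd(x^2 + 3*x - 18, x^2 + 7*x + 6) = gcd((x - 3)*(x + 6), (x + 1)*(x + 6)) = x + 6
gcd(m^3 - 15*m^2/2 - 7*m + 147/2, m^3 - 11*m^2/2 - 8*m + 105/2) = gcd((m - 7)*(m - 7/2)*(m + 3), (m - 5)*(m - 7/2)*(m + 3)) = m^2 - m/2 - 21/2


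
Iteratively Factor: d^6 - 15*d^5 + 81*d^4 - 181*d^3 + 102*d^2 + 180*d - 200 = (d + 1)*(d^5 - 16*d^4 + 97*d^3 - 278*d^2 + 380*d - 200) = (d - 5)*(d + 1)*(d^4 - 11*d^3 + 42*d^2 - 68*d + 40) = (d - 5)*(d - 2)*(d + 1)*(d^3 - 9*d^2 + 24*d - 20) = (d - 5)*(d - 2)^2*(d + 1)*(d^2 - 7*d + 10) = (d - 5)*(d - 2)^3*(d + 1)*(d - 5)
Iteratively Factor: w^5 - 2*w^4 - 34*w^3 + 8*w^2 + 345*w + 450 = (w - 5)*(w^4 + 3*w^3 - 19*w^2 - 87*w - 90) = (w - 5)^2*(w^3 + 8*w^2 + 21*w + 18) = (w - 5)^2*(w + 3)*(w^2 + 5*w + 6) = (w - 5)^2*(w + 2)*(w + 3)*(w + 3)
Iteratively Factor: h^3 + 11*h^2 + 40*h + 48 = (h + 4)*(h^2 + 7*h + 12) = (h + 3)*(h + 4)*(h + 4)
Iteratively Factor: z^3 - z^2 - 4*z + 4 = (z - 1)*(z^2 - 4) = (z - 1)*(z + 2)*(z - 2)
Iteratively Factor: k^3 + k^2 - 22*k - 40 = (k - 5)*(k^2 + 6*k + 8) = (k - 5)*(k + 2)*(k + 4)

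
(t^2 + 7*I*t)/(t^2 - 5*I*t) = (t + 7*I)/(t - 5*I)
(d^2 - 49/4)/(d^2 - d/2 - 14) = (d - 7/2)/(d - 4)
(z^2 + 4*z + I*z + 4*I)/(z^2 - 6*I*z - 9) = (z^2 + z*(4 + I) + 4*I)/(z^2 - 6*I*z - 9)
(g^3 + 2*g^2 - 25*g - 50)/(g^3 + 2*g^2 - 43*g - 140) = (g^2 - 3*g - 10)/(g^2 - 3*g - 28)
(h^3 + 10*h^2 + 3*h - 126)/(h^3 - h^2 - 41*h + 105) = (h + 6)/(h - 5)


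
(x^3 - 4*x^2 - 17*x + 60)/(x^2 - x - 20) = x - 3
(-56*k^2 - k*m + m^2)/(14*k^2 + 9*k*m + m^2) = (-8*k + m)/(2*k + m)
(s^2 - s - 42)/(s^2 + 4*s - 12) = (s - 7)/(s - 2)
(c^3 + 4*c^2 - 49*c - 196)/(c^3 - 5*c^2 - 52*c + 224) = (c^2 - 3*c - 28)/(c^2 - 12*c + 32)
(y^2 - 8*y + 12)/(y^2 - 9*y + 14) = (y - 6)/(y - 7)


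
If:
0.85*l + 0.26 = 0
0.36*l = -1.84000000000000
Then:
No Solution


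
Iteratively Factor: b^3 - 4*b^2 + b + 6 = (b - 2)*(b^2 - 2*b - 3) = (b - 3)*(b - 2)*(b + 1)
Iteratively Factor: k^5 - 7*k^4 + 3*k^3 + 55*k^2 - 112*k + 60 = (k - 2)*(k^4 - 5*k^3 - 7*k^2 + 41*k - 30) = (k - 2)^2*(k^3 - 3*k^2 - 13*k + 15) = (k - 2)^2*(k - 1)*(k^2 - 2*k - 15) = (k - 2)^2*(k - 1)*(k + 3)*(k - 5)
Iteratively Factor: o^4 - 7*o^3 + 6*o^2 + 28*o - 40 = (o - 2)*(o^3 - 5*o^2 - 4*o + 20) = (o - 2)^2*(o^2 - 3*o - 10) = (o - 2)^2*(o + 2)*(o - 5)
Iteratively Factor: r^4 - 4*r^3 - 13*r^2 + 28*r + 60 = (r - 5)*(r^3 + r^2 - 8*r - 12) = (r - 5)*(r + 2)*(r^2 - r - 6) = (r - 5)*(r + 2)^2*(r - 3)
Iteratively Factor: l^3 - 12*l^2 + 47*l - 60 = (l - 3)*(l^2 - 9*l + 20) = (l - 4)*(l - 3)*(l - 5)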